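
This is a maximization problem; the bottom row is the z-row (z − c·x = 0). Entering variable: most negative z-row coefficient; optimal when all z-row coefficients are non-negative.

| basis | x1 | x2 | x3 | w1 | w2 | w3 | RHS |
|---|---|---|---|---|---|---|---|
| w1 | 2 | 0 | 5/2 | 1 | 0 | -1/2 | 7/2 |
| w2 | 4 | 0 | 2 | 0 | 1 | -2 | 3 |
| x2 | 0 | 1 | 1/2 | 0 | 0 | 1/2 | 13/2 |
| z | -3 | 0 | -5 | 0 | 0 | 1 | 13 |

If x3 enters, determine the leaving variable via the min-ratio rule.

Column x3 entries and ratios — w1: (7/2)/(5/2) = 7/5; w2: 3/2 = 3/2; x2: (13/2)/(1/2) = 13.
Smallest ratio is 7/5 in the row of w1, so w1 leaves.

w1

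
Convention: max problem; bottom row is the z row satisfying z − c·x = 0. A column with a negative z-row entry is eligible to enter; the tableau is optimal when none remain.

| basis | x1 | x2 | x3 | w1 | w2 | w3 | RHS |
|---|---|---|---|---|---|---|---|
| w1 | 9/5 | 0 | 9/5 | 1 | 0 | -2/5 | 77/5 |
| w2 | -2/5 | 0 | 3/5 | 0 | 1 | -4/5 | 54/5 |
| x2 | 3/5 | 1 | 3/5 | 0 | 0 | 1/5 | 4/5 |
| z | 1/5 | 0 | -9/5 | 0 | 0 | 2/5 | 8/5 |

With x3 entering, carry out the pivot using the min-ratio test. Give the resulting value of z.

4

Ratio test on column x3 — row 1: (77/5)/(9/5) = 77/9; row 2: (54/5)/(3/5) = 18; row 3: (4/5)/(3/5) = 4/3. Minimum is 4/3 at row 3 (x2 leaves); pivot element 3/5.
Pivot on row 3; the z-row RHS becomes 8/5 − (-9/5)·(4/3) = 4.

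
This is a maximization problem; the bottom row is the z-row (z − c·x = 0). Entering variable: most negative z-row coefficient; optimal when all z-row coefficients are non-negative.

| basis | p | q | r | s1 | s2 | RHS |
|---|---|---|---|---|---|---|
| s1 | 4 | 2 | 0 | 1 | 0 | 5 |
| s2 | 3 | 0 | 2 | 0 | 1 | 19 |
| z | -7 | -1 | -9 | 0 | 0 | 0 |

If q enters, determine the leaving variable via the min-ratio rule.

Column q entries and ratios — s1: 5/2 = 5/2; s2: 0 ≤ 0, skip.
Smallest ratio is 5/2 in the row of s1, so s1 leaves.

s1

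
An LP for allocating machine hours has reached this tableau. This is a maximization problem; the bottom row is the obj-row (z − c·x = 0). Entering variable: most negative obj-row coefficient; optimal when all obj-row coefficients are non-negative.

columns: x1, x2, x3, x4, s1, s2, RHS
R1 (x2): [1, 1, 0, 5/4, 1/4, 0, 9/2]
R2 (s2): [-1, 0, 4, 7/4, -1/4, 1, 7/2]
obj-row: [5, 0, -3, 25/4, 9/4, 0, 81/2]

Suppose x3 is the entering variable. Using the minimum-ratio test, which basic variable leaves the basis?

s2

Column x3 entries and ratios — x2: 0 ≤ 0, skip; s2: (7/2)/4 = 7/8.
Smallest ratio is 7/8 in the row of s2, so s2 leaves.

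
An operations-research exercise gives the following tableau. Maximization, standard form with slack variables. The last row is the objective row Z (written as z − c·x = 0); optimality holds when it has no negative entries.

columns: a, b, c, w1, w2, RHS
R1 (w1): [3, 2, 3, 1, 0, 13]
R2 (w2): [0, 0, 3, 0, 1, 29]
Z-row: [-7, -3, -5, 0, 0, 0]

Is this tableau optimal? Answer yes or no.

The Z-row has a negative entry -7 in column a, so it is not optimal.

no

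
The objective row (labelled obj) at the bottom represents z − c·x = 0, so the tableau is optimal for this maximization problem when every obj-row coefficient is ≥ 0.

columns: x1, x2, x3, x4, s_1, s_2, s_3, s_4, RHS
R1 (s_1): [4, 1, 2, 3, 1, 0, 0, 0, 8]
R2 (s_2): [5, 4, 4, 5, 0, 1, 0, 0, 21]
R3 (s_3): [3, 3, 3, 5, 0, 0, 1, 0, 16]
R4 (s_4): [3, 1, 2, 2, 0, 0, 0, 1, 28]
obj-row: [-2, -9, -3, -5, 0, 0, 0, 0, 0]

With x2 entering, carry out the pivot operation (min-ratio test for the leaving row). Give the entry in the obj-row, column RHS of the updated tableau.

Ratio test on column x2 — row 1: 8/1 = 8; row 2: 21/4 = 21/4; row 3: 16/3 = 16/3; row 4: 28/1 = 28. Minimum is 21/4 at row 2 (s_2 leaves); pivot element 4.
Divide row 2 by 4; eliminate column x2 from the other rows.
obj-row update in column RHS: 0 − (-9)·(21/4) = 189/4.

189/4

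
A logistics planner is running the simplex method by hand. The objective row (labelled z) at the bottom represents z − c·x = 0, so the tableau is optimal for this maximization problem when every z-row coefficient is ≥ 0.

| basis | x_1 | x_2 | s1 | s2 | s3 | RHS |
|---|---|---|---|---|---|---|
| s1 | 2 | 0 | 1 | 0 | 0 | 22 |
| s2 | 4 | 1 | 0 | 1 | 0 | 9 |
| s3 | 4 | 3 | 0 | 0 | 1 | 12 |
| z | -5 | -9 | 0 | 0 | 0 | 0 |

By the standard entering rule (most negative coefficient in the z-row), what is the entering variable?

Negative z-row entries: x_1: -5, x_2: -9.
The most negative is -9 in column x_2, so x_2 enters.

x_2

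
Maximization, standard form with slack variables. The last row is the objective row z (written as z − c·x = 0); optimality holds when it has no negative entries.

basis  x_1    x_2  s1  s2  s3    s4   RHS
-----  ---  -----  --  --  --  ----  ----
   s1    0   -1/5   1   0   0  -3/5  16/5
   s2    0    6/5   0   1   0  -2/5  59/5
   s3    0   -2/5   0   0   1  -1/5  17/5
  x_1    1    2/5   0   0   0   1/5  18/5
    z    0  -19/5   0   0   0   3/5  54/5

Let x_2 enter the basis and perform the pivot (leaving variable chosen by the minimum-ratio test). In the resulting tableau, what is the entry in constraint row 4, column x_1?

5/2

Ratio test on column x_2 — row 1: entry -1/5 ≤ 0; row 2: (59/5)/(6/5) = 59/6; row 3: entry -2/5 ≤ 0; row 4: (18/5)/(2/5) = 9. Minimum is 9 at row 4 (x_1 leaves); pivot element 2/5.
Divide row 4 by 2/5; eliminate column x_2 from the other rows.
In the new row 4, the x_1 entry is the old entry divided by the pivot: 1/(2/5) = 5/2.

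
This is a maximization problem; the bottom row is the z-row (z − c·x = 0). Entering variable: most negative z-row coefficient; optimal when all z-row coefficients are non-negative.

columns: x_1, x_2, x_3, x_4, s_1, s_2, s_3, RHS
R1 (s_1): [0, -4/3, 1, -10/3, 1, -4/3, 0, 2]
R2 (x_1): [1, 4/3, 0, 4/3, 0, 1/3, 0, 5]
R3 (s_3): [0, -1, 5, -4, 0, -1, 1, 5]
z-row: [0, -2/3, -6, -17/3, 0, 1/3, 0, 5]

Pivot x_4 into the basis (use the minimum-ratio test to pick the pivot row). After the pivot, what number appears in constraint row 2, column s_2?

Ratio test on column x_4 — row 1: entry -10/3 ≤ 0; row 2: 5/(4/3) = 15/4; row 3: entry -4 ≤ 0. Minimum is 15/4 at row 2 (x_1 leaves); pivot element 4/3.
Divide row 2 by 4/3; eliminate column x_4 from the other rows.
In the new row 2, the s_2 entry is the old entry divided by the pivot: (1/3)/(4/3) = 1/4.

1/4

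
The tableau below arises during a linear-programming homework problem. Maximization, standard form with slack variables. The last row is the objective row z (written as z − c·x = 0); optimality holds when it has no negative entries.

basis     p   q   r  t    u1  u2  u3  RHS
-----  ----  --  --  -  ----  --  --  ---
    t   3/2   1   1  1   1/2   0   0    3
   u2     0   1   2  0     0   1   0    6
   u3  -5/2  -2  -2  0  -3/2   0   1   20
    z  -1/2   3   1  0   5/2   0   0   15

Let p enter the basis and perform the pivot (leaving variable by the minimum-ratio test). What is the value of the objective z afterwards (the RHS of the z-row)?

16

Ratio test on column p — row 1: 3/(3/2) = 2; row 2: entry 0 ≤ 0; row 3: entry -5/2 ≤ 0. Minimum is 2 at row 1 (t leaves); pivot element 3/2.
Pivot on row 1; the z-row RHS becomes 15 − (-1/2)·2 = 16.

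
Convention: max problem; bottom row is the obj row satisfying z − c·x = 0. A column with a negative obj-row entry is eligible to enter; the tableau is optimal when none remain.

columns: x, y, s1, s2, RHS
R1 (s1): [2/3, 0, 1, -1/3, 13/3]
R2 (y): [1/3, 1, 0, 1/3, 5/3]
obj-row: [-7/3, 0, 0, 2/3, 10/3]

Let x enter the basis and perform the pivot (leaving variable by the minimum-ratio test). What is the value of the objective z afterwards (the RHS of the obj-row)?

Ratio test on column x — row 1: (13/3)/(2/3) = 13/2; row 2: (5/3)/(1/3) = 5. Minimum is 5 at row 2 (y leaves); pivot element 1/3.
Pivot on row 2; the obj-row RHS becomes 10/3 − (-7/3)·5 = 15.

15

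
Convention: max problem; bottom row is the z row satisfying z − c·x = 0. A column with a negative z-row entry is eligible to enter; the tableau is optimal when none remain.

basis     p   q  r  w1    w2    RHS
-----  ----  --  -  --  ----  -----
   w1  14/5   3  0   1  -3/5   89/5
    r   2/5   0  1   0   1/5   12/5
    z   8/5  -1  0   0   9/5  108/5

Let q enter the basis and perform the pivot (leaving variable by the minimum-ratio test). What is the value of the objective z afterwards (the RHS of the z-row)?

Ratio test on column q — row 1: (89/5)/3 = 89/15; row 2: entry 0 ≤ 0. Minimum is 89/15 at row 1 (w1 leaves); pivot element 3.
Pivot on row 1; the z-row RHS becomes 108/5 − (-1)·(89/15) = 413/15.

413/15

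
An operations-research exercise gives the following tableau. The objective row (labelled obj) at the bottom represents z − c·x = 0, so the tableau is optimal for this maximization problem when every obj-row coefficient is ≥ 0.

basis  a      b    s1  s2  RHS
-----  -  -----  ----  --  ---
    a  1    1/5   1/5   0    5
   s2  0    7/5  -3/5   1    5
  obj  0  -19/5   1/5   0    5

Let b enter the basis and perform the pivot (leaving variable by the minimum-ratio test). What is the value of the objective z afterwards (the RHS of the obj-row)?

130/7

Ratio test on column b — row 1: 5/(1/5) = 25; row 2: 5/(7/5) = 25/7. Minimum is 25/7 at row 2 (s2 leaves); pivot element 7/5.
Pivot on row 2; the obj-row RHS becomes 5 − (-19/5)·(25/7) = 130/7.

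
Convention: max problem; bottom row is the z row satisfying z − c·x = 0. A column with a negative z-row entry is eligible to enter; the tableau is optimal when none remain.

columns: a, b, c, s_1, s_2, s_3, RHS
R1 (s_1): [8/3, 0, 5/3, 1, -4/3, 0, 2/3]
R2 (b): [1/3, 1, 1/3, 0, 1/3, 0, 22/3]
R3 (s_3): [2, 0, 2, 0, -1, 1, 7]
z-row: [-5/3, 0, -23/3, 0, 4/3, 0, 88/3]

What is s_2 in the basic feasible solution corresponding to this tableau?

0

s_2 is not in the basis, so in the current basic feasible solution s_2 = 0.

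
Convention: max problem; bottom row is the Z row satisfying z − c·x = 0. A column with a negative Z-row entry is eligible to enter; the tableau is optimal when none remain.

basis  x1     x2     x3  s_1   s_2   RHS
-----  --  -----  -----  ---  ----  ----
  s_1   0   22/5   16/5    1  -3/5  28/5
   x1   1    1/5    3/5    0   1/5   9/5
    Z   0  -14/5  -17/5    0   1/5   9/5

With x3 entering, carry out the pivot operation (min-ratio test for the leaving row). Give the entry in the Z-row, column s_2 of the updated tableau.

Ratio test on column x3 — row 1: (28/5)/(16/5) = 7/4; row 2: (9/5)/(3/5) = 3. Minimum is 7/4 at row 1 (s_1 leaves); pivot element 16/5.
Divide row 1 by 16/5; eliminate column x3 from the other rows.
Z-row update in column s_2: 1/5 − (-17/5)·(-3/16) = -7/16.

-7/16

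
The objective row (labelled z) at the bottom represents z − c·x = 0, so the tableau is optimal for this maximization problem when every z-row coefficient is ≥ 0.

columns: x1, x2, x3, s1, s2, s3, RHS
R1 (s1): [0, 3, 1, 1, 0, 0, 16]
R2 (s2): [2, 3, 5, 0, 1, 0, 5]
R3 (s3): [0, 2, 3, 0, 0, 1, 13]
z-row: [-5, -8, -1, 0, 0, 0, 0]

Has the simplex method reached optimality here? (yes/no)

no

The z-row has a negative entry -8 in column x2, so it is not optimal.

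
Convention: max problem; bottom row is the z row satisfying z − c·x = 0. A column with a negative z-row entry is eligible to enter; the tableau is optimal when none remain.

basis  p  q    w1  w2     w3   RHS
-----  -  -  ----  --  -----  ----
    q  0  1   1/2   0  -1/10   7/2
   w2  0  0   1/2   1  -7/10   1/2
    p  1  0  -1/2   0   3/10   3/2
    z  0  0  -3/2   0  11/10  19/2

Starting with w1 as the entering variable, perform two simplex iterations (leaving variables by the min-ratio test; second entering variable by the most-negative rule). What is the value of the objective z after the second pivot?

Ratio test on column w1 — row 1: (7/2)/(1/2) = 7; row 2: (1/2)/(1/2) = 1; row 3: entry -1/2 ≤ 0. Minimum is 1 at row 2 (w2 leaves); pivot element 1/2.
Pivot on row 2; the z-row RHS becomes 19/2 − (-3/2)·1 = 11.
Next entering variable (most negative z-row entry -1): w3.
Ratio test on column w3 — row 1: 3/(3/5) = 5; row 2: entry -7/5 ≤ 0; row 3: entry -2/5 ≤ 0. Minimum is 5 at row 1 (q leaves); pivot element 3/5.
After the second pivot the z-row RHS is 11 − (-1)·5 = 16.

16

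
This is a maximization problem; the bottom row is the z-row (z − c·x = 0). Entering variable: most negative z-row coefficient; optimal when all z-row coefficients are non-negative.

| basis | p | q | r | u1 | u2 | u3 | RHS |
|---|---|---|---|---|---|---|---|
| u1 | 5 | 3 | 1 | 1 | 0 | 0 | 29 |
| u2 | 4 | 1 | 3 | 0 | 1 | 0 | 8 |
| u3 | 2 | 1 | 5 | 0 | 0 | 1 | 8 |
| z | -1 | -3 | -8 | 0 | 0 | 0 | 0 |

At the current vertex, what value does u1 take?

29

u1 is basic (row 1); its value is the RHS of that row, 29.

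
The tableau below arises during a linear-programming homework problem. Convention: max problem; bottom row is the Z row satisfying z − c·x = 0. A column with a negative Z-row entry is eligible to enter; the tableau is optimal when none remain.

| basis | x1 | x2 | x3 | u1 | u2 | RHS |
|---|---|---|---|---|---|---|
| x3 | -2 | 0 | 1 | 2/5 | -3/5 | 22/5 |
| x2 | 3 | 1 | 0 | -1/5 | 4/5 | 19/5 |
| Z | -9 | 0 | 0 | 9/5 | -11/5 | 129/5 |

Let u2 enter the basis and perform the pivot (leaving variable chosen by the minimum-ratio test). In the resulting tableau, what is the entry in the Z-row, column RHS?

Ratio test on column u2 — row 1: entry -3/5 ≤ 0; row 2: (19/5)/(4/5) = 19/4. Minimum is 19/4 at row 2 (x2 leaves); pivot element 4/5.
Divide row 2 by 4/5; eliminate column u2 from the other rows.
Z-row update in column RHS: 129/5 − (-11/5)·(19/4) = 145/4.

145/4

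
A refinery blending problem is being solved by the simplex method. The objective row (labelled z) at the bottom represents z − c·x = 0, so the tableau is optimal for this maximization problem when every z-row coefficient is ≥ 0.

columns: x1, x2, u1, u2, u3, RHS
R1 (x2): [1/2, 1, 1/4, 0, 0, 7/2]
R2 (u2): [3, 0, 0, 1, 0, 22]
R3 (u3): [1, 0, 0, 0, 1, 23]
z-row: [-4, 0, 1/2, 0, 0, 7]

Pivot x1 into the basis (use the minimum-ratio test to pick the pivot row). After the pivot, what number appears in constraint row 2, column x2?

-6

Ratio test on column x1 — row 1: (7/2)/(1/2) = 7; row 2: 22/3 = 22/3; row 3: 23/1 = 23. Minimum is 7 at row 1 (x2 leaves); pivot element 1/2.
Divide row 1 by 1/2; eliminate column x1 from the other rows.
Row 2 update in column x2: 0 − 3·2 = -6.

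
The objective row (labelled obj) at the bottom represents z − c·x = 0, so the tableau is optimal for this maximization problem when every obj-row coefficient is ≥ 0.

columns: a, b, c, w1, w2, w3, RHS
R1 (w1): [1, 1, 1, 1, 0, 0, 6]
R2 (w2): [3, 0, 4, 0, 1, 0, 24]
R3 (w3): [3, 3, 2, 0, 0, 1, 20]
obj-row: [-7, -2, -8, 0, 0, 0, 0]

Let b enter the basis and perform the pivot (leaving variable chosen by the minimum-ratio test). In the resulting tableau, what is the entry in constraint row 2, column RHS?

24

Ratio test on column b — row 1: 6/1 = 6; row 2: entry 0 ≤ 0; row 3: 20/3 = 20/3. Minimum is 6 at row 1 (w1 leaves); pivot element 1.
Divide row 1 by 1; eliminate column b from the other rows.
Row 2 update in column RHS: 24 − 0·6 = 24.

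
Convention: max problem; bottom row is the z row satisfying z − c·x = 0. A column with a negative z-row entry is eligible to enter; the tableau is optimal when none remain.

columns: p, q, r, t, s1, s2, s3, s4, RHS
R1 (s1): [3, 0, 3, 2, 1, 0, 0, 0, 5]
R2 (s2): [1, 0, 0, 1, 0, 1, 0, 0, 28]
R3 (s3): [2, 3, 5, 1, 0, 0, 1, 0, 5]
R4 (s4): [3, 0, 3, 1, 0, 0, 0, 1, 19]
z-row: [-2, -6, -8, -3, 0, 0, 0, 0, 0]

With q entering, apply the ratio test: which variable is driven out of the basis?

Column q entries and ratios — s1: 0 ≤ 0, skip; s2: 0 ≤ 0, skip; s3: 5/3 = 5/3; s4: 0 ≤ 0, skip.
Smallest ratio is 5/3 in the row of s3, so s3 leaves.

s3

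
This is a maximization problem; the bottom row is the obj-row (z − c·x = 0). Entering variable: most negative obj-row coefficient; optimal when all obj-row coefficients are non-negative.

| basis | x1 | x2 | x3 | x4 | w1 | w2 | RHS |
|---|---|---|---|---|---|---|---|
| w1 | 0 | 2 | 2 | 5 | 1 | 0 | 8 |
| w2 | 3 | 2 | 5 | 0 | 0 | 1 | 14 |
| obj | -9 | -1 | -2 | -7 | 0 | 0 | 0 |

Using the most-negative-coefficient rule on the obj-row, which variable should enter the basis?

Negative obj-row entries: x1: -9, x2: -1, x3: -2, x4: -7.
The most negative is -9 in column x1, so x1 enters.

x1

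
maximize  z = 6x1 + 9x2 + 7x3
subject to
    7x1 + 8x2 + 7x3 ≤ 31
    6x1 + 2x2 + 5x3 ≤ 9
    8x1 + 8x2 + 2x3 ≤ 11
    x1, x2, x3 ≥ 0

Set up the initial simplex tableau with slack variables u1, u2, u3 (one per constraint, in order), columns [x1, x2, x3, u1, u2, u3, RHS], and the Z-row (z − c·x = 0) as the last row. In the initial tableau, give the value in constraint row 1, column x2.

8

Constraint 1 has coefficient 8 on x2.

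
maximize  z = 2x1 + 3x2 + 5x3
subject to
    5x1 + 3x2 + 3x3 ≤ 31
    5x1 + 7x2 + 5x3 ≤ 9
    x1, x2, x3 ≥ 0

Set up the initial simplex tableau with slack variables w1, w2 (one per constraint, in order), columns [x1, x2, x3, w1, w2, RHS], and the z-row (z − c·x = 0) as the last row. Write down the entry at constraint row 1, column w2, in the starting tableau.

0

Slack w2 belongs to constraint 2; its column is the unit vector e_2, so the entry in row 1 is 0.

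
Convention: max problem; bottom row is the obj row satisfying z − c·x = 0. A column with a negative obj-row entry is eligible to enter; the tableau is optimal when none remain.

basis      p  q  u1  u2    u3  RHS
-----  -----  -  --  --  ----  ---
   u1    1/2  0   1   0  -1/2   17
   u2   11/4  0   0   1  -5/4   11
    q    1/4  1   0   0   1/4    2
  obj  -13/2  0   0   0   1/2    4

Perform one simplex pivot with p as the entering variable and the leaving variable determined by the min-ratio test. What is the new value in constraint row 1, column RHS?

15

Ratio test on column p — row 1: 17/(1/2) = 34; row 2: 11/(11/4) = 4; row 3: 2/(1/4) = 8. Minimum is 4 at row 2 (u2 leaves); pivot element 11/4.
Divide row 2 by 11/4; eliminate column p from the other rows.
Row 1 update in column RHS: 17 − (1/2)·4 = 15.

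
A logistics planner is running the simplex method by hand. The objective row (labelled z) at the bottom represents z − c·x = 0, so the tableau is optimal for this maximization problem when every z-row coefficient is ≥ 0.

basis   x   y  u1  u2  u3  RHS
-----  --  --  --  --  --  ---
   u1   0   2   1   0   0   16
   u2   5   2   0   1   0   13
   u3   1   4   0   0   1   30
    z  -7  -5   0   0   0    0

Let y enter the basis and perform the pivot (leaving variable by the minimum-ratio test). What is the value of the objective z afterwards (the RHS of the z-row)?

65/2

Ratio test on column y — row 1: 16/2 = 8; row 2: 13/2 = 13/2; row 3: 30/4 = 15/2. Minimum is 13/2 at row 2 (u2 leaves); pivot element 2.
Pivot on row 2; the z-row RHS becomes 0 − (-5)·(13/2) = 65/2.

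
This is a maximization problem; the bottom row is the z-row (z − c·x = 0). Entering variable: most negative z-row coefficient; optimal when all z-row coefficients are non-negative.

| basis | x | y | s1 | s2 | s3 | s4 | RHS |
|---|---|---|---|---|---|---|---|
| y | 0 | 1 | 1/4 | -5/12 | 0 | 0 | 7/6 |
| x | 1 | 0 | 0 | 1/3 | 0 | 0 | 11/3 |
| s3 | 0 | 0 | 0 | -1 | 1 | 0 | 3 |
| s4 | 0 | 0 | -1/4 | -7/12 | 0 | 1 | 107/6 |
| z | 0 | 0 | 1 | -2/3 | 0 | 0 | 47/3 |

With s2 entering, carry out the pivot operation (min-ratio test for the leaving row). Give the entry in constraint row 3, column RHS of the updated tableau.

Ratio test on column s2 — row 1: entry -5/12 ≤ 0; row 2: (11/3)/(1/3) = 11; row 3: entry -1 ≤ 0; row 4: entry -7/12 ≤ 0. Minimum is 11 at row 2 (x leaves); pivot element 1/3.
Divide row 2 by 1/3; eliminate column s2 from the other rows.
Row 3 update in column RHS: 3 − (-1)·11 = 14.

14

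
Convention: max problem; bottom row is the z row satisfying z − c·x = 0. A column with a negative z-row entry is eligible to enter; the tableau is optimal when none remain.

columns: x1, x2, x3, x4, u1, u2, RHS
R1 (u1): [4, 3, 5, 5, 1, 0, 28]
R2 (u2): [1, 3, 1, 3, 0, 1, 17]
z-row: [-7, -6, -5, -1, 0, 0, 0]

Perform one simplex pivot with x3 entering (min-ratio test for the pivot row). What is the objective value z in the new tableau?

Ratio test on column x3 — row 1: 28/5 = 28/5; row 2: 17/1 = 17. Minimum is 28/5 at row 1 (u1 leaves); pivot element 5.
Pivot on row 1; the z-row RHS becomes 0 − (-5)·(28/5) = 28.

28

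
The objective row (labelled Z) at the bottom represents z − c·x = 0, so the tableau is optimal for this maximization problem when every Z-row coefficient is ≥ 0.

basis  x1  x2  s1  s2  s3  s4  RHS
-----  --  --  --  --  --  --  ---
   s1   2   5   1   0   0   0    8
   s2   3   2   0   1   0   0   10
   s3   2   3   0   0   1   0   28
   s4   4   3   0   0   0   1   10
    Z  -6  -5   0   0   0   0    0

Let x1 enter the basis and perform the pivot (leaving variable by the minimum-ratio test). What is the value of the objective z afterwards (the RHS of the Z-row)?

Ratio test on column x1 — row 1: 8/2 = 4; row 2: 10/3 = 10/3; row 3: 28/2 = 14; row 4: 10/4 = 5/2. Minimum is 5/2 at row 4 (s4 leaves); pivot element 4.
Pivot on row 4; the Z-row RHS becomes 0 − (-6)·(5/2) = 15.

15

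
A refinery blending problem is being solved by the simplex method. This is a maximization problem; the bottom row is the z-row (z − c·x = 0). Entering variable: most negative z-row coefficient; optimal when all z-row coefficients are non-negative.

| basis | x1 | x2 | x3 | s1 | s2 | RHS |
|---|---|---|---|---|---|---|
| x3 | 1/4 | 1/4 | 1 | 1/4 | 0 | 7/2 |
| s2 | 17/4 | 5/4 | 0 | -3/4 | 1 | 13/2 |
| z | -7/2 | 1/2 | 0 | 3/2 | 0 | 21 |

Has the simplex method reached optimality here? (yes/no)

no

The z-row has a negative entry -7/2 in column x1, so it is not optimal.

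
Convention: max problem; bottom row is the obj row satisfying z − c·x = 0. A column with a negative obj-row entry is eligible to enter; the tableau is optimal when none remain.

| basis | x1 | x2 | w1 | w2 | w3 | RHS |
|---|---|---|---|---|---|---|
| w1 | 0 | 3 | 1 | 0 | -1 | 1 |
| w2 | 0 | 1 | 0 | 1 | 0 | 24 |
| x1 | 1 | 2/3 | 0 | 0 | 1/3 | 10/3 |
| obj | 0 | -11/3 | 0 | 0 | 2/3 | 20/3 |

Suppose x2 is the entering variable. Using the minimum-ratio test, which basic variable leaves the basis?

Column x2 entries and ratios — w1: 1/3 = 1/3; w2: 24/1 = 24; x1: (10/3)/(2/3) = 5.
Smallest ratio is 1/3 in the row of w1, so w1 leaves.

w1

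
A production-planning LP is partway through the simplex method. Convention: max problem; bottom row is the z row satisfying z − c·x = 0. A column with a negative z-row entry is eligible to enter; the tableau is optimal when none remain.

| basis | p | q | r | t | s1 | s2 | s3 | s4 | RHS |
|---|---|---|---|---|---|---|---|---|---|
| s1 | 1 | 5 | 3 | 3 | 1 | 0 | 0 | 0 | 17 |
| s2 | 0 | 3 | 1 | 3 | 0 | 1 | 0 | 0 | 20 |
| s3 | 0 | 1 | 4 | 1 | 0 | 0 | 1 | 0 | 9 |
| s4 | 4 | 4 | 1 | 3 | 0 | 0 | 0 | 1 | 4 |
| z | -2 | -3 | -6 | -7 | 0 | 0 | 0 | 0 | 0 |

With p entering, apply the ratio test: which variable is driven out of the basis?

Column p entries and ratios — s1: 17/1 = 17; s2: 0 ≤ 0, skip; s3: 0 ≤ 0, skip; s4: 4/4 = 1.
Smallest ratio is 1 in the row of s4, so s4 leaves.

s4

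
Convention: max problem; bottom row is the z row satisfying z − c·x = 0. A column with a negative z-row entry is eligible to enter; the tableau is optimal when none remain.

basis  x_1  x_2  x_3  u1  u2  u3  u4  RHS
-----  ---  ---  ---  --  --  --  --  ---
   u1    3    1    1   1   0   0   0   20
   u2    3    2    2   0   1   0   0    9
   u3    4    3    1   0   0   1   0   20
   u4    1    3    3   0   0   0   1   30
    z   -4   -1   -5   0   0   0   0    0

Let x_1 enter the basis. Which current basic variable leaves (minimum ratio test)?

Column x_1 entries and ratios — u1: 20/3 = 20/3; u2: 9/3 = 3; u3: 20/4 = 5; u4: 30/1 = 30.
Smallest ratio is 3 in the row of u2, so u2 leaves.

u2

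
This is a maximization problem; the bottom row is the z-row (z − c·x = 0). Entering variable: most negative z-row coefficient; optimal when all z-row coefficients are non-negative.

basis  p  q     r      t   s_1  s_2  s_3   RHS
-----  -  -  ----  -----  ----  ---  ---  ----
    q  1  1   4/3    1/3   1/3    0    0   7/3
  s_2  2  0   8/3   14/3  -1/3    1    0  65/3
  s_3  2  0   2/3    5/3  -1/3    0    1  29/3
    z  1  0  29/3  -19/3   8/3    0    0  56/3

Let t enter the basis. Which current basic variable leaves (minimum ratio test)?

Column t entries and ratios — q: (7/3)/(1/3) = 7; s_2: (65/3)/(14/3) = 65/14; s_3: (29/3)/(5/3) = 29/5.
Smallest ratio is 65/14 in the row of s_2, so s_2 leaves.

s_2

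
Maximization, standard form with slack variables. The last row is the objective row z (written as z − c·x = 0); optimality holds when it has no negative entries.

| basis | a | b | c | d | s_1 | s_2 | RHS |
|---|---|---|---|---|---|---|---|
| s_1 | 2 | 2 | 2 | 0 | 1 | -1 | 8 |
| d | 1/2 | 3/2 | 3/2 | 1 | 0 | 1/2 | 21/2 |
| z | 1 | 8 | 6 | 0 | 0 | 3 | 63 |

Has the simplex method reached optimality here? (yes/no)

Every z-row coefficient is ≥ 0, so the tableau is optimal.

yes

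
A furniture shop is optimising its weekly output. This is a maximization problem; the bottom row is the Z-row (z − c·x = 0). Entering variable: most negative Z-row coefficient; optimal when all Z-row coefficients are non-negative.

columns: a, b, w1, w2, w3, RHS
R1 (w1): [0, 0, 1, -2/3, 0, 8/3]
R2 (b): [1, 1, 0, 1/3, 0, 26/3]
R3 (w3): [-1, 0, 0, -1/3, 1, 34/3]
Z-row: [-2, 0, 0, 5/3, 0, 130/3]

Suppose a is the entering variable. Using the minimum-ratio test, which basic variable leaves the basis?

Column a entries and ratios — w1: 0 ≤ 0, skip; b: (26/3)/1 = 26/3; w3: -1 ≤ 0, skip.
Smallest ratio is 26/3 in the row of b, so b leaves.

b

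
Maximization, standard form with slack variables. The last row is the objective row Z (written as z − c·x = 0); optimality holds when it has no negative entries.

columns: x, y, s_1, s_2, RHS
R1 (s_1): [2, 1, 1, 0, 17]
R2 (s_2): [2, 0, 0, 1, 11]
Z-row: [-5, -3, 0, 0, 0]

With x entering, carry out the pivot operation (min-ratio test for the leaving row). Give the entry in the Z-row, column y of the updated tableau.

Ratio test on column x — row 1: 17/2 = 17/2; row 2: 11/2 = 11/2. Minimum is 11/2 at row 2 (s_2 leaves); pivot element 2.
Divide row 2 by 2; eliminate column x from the other rows.
Z-row update in column y: -3 − (-5)·0 = -3.

-3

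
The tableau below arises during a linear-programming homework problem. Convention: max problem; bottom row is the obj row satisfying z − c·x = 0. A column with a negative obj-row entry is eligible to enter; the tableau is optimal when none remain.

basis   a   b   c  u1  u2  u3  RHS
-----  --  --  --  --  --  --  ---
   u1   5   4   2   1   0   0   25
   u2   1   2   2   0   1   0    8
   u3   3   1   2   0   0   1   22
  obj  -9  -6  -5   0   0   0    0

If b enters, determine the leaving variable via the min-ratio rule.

u2

Column b entries and ratios — u1: 25/4 = 25/4; u2: 8/2 = 4; u3: 22/1 = 22.
Smallest ratio is 4 in the row of u2, so u2 leaves.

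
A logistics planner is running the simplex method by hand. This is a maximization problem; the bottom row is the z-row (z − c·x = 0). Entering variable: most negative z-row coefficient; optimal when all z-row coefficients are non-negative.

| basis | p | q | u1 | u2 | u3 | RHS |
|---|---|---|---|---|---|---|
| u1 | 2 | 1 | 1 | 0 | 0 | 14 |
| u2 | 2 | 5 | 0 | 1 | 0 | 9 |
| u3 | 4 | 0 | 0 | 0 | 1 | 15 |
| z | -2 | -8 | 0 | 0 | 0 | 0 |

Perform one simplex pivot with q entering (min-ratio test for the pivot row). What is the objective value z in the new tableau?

72/5

Ratio test on column q — row 1: 14/1 = 14; row 2: 9/5 = 9/5; row 3: entry 0 ≤ 0. Minimum is 9/5 at row 2 (u2 leaves); pivot element 5.
Pivot on row 2; the z-row RHS becomes 0 − (-8)·(9/5) = 72/5.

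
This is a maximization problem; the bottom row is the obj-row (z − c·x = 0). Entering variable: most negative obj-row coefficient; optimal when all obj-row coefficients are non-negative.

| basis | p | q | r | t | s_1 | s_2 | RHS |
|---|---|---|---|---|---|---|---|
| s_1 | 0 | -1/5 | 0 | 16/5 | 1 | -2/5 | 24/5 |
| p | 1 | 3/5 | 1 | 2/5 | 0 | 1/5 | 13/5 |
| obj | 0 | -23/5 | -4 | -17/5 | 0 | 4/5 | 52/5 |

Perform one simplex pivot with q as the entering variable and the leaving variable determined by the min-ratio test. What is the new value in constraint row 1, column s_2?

Ratio test on column q — row 1: entry -1/5 ≤ 0; row 2: (13/5)/(3/5) = 13/3. Minimum is 13/3 at row 2 (p leaves); pivot element 3/5.
Divide row 2 by 3/5; eliminate column q from the other rows.
Row 1 update in column s_2: -2/5 − (-1/5)·(1/3) = -1/3.

-1/3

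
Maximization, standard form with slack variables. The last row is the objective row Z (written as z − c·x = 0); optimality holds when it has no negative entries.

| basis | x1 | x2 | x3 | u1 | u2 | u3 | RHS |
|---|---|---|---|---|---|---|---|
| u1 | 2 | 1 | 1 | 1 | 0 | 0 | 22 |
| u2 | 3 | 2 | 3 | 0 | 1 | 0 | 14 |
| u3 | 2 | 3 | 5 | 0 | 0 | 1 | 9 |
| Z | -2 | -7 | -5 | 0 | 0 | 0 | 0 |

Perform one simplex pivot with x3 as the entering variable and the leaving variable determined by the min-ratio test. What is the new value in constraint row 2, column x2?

Ratio test on column x3 — row 1: 22/1 = 22; row 2: 14/3 = 14/3; row 3: 9/5 = 9/5. Minimum is 9/5 at row 3 (u3 leaves); pivot element 5.
Divide row 3 by 5; eliminate column x3 from the other rows.
Row 2 update in column x2: 2 − 3·(3/5) = 1/5.

1/5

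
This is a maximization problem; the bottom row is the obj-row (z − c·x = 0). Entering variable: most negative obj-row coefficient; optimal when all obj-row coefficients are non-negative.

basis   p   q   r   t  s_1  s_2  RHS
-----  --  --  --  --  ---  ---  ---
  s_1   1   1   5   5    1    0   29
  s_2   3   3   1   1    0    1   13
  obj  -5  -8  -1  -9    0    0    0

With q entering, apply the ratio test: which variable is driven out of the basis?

Column q entries and ratios — s_1: 29/1 = 29; s_2: 13/3 = 13/3.
Smallest ratio is 13/3 in the row of s_2, so s_2 leaves.

s_2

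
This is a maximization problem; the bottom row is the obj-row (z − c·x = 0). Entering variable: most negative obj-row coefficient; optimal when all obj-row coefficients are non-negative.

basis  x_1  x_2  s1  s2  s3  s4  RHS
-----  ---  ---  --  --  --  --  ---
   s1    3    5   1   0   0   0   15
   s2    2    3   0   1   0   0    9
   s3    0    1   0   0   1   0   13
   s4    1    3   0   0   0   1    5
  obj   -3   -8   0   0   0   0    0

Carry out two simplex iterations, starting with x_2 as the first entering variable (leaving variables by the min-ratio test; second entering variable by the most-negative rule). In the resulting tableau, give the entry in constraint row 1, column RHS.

Ratio test on column x_2 — row 1: 15/5 = 3; row 2: 9/3 = 3; row 3: 13/1 = 13; row 4: 5/3 = 5/3. Minimum is 5/3 at row 4 (s4 leaves); pivot element 3.
Divide row 4 by 3; eliminate column x_2 from the other rows.
Second iteration: most negative obj-row entry is -1/3 in column x_1, so x_1 enters.
Ratio test on column x_1 — row 1: (20/3)/(4/3) = 5; row 2: 4/1 = 4; row 3: entry -1/3 ≤ 0; row 4: (5/3)/(1/3) = 5. Minimum is 4 at row 2 (s2 leaves); pivot element 1.
Divide row 2 by 1; eliminate column x_1 from the other rows.
After both pivots, the entry at constraint row 1, column RHS is 4/3.

4/3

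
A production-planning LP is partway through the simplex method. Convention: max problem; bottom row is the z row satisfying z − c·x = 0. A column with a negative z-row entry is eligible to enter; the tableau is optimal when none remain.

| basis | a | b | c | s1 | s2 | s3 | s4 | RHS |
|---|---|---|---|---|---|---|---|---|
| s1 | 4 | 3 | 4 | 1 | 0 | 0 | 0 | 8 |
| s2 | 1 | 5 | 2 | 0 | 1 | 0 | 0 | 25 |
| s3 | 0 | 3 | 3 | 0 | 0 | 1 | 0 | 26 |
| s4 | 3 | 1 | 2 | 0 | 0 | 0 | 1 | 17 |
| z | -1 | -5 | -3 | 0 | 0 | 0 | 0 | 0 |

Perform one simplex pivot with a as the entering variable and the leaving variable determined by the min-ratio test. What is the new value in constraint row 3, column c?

Ratio test on column a — row 1: 8/4 = 2; row 2: 25/1 = 25; row 3: entry 0 ≤ 0; row 4: 17/3 = 17/3. Minimum is 2 at row 1 (s1 leaves); pivot element 4.
Divide row 1 by 4; eliminate column a from the other rows.
Row 3 update in column c: 3 − 0·1 = 3.

3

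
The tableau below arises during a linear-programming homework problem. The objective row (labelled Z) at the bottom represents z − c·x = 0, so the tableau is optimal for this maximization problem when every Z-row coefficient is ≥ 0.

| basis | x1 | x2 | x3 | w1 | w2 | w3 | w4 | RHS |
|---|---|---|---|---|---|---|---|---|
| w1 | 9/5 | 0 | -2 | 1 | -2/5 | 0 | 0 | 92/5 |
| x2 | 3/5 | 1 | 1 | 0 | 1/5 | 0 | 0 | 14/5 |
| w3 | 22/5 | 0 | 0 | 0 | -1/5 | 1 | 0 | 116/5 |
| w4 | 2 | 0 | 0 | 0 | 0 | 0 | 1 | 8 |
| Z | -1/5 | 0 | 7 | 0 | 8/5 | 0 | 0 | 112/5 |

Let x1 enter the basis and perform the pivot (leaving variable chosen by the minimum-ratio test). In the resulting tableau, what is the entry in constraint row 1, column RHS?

Ratio test on column x1 — row 1: (92/5)/(9/5) = 92/9; row 2: (14/5)/(3/5) = 14/3; row 3: (116/5)/(22/5) = 58/11; row 4: 8/2 = 4. Minimum is 4 at row 4 (w4 leaves); pivot element 2.
Divide row 4 by 2; eliminate column x1 from the other rows.
Row 1 update in column RHS: 92/5 − (9/5)·4 = 56/5.

56/5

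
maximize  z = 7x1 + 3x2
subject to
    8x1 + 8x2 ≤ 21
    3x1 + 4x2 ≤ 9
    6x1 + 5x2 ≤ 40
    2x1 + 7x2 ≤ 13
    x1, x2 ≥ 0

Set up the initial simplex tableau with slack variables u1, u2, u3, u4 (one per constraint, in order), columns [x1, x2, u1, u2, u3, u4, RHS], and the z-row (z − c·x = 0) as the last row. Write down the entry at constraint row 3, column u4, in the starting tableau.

Slack u4 belongs to constraint 4; its column is the unit vector e_4, so the entry in row 3 is 0.

0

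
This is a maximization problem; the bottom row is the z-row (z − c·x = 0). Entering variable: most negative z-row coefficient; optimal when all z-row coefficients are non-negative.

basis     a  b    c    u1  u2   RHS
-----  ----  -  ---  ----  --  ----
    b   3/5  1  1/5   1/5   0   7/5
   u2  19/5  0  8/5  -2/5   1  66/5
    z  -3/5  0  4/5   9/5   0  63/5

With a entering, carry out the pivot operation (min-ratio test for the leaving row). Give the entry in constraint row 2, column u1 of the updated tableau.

-5/3

Ratio test on column a — row 1: (7/5)/(3/5) = 7/3; row 2: (66/5)/(19/5) = 66/19. Minimum is 7/3 at row 1 (b leaves); pivot element 3/5.
Divide row 1 by 3/5; eliminate column a from the other rows.
Row 2 update in column u1: -2/5 − (19/5)·(1/3) = -5/3.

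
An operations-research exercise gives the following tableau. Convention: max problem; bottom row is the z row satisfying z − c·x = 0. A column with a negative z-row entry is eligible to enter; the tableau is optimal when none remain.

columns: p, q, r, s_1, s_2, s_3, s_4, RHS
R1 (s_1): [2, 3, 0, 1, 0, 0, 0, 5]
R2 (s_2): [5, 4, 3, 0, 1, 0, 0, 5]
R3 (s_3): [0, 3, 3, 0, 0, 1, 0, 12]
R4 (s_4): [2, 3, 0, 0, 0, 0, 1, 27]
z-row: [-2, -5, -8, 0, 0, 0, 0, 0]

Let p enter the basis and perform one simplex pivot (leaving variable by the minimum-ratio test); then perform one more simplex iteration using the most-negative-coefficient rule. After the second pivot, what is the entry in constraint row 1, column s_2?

0

Ratio test on column p — row 1: 5/2 = 5/2; row 2: 5/5 = 1; row 3: entry 0 ≤ 0; row 4: 27/2 = 27/2. Minimum is 1 at row 2 (s_2 leaves); pivot element 5.
Divide row 2 by 5; eliminate column p from the other rows.
Second iteration: most negative z-row entry is -34/5 in column r, so r enters.
Ratio test on column r — row 1: entry -6/5 ≤ 0; row 2: 1/(3/5) = 5/3; row 3: 12/3 = 4; row 4: entry -6/5 ≤ 0. Minimum is 5/3 at row 2 (p leaves); pivot element 3/5.
Divide row 2 by 3/5; eliminate column r from the other rows.
After both pivots, the entry at constraint row 1, column s_2 is 0.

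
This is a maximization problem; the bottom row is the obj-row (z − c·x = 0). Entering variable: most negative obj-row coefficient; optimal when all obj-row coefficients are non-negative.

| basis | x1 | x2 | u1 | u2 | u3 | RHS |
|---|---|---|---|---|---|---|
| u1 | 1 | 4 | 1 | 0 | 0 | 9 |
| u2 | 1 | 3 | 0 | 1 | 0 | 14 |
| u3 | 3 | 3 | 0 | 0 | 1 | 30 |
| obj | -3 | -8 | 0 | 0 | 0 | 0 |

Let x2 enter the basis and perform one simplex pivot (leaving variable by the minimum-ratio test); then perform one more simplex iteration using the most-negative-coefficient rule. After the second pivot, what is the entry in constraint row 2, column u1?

-1

Ratio test on column x2 — row 1: 9/4 = 9/4; row 2: 14/3 = 14/3; row 3: 30/3 = 10. Minimum is 9/4 at row 1 (u1 leaves); pivot element 4.
Divide row 1 by 4; eliminate column x2 from the other rows.
Second iteration: most negative obj-row entry is -1 in column x1, so x1 enters.
Ratio test on column x1 — row 1: (9/4)/(1/4) = 9; row 2: (29/4)/(1/4) = 29; row 3: (93/4)/(9/4) = 31/3. Minimum is 9 at row 1 (x2 leaves); pivot element 1/4.
Divide row 1 by 1/4; eliminate column x1 from the other rows.
After both pivots, the entry at constraint row 2, column u1 is -1.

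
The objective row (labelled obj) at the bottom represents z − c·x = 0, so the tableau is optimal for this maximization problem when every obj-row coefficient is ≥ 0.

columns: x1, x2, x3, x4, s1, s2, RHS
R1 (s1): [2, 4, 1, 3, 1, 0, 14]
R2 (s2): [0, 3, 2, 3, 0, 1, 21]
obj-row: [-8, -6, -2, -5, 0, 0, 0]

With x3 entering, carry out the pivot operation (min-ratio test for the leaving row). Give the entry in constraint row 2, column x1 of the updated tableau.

Ratio test on column x3 — row 1: 14/1 = 14; row 2: 21/2 = 21/2. Minimum is 21/2 at row 2 (s2 leaves); pivot element 2.
Divide row 2 by 2; eliminate column x3 from the other rows.
In the new row 2, the x1 entry is the old entry divided by the pivot: 0/2 = 0.

0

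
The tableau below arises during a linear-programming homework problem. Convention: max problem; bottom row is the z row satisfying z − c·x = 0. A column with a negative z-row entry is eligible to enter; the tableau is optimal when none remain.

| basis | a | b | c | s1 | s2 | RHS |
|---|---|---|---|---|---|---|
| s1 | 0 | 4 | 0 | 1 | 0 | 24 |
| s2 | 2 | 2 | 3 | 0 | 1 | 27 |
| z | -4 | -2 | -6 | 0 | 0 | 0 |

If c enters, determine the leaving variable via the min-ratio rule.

Column c entries and ratios — s1: 0 ≤ 0, skip; s2: 27/3 = 9.
Smallest ratio is 9 in the row of s2, so s2 leaves.

s2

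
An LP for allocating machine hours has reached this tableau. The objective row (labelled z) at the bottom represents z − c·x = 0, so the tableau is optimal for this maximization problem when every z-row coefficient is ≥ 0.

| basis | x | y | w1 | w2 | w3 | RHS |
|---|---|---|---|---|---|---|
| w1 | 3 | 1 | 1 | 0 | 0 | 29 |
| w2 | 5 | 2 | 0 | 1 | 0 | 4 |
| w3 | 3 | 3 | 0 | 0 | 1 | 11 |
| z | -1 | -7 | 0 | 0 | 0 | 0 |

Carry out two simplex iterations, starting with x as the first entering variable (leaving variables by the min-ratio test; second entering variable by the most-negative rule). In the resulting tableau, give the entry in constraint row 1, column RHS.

Ratio test on column x — row 1: 29/3 = 29/3; row 2: 4/5 = 4/5; row 3: 11/3 = 11/3. Minimum is 4/5 at row 2 (w2 leaves); pivot element 5.
Divide row 2 by 5; eliminate column x from the other rows.
Second iteration: most negative z-row entry is -33/5 in column y, so y enters.
Ratio test on column y — row 1: entry -1/5 ≤ 0; row 2: (4/5)/(2/5) = 2; row 3: (43/5)/(9/5) = 43/9. Minimum is 2 at row 2 (x leaves); pivot element 2/5.
Divide row 2 by 2/5; eliminate column y from the other rows.
After both pivots, the entry at constraint row 1, column RHS is 27.

27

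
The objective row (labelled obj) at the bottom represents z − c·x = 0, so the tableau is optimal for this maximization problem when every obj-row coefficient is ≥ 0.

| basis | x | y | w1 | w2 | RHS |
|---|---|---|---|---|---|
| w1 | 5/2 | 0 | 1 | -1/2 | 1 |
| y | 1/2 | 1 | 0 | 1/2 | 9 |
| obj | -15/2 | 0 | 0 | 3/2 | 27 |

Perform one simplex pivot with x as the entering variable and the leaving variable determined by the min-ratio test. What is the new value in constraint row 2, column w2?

3/5

Ratio test on column x — row 1: 1/(5/2) = 2/5; row 2: 9/(1/2) = 18. Minimum is 2/5 at row 1 (w1 leaves); pivot element 5/2.
Divide row 1 by 5/2; eliminate column x from the other rows.
Row 2 update in column w2: 1/2 − (1/2)·(-1/5) = 3/5.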